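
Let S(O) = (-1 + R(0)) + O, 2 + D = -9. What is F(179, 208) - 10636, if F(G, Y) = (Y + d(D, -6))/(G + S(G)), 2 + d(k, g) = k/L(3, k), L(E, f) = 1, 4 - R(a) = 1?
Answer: -255251/24 ≈ -10635.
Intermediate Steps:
D = -11 (D = -2 - 9 = -11)
R(a) = 3 (R(a) = 4 - 1*1 = 4 - 1 = 3)
d(k, g) = -2 + k (d(k, g) = -2 + k/1 = -2 + k*1 = -2 + k)
S(O) = 2 + O (S(O) = (-1 + 3) + O = 2 + O)
F(G, Y) = (-13 + Y)/(2 + 2*G) (F(G, Y) = (Y + (-2 - 11))/(G + (2 + G)) = (Y - 13)/(2 + 2*G) = (-13 + Y)/(2 + 2*G))
F(179, 208) - 10636 = (-13 + 208)/(2*(1 + 179)) - 10636 = (½)*195/180 - 10636 = (½)*(1/180)*195 - 10636 = 13/24 - 10636 = -255251/24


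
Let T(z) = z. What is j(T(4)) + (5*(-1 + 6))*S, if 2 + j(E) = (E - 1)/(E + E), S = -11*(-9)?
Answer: 19787/8 ≈ 2473.4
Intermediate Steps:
S = 99
j(E) = -2 + (-1 + E)/(2*E) (j(E) = -2 + (E - 1)/(E + E) = -2 + (-1 + E)/((2*E)) = -2 + (-1 + E)*(1/(2*E)) = -2 + (-1 + E)/(2*E))
j(T(4)) + (5*(-1 + 6))*S = (½)*(-1 - 3*4)/4 + (5*(-1 + 6))*99 = (½)*(¼)*(-1 - 12) + (5*5)*99 = (½)*(¼)*(-13) + 25*99 = -13/8 + 2475 = 19787/8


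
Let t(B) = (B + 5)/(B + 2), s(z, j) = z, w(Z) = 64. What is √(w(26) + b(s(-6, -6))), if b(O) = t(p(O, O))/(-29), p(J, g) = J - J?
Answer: √215006/58 ≈ 7.9946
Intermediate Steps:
p(J, g) = 0
t(B) = (5 + B)/(2 + B)
b(O) = -5/58 (b(O) = ((5 + 0)/(2 + 0))/(-29) = (5/2)*(-1/29) = -5/58)
√(w(26) + b(s(-6, -6))) = √(64 - 5/58) = √(3707/58) = √215006/58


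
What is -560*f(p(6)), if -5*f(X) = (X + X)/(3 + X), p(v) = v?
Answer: 448/3 ≈ 149.33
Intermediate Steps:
f(X) = -2*X/(5*(3 + X)) (f(X) = -(X + X)/(5*(3 + X)) = -2*X/(5*(3 + X)))
-560*f(p(6)) = -(-1120)*6/(15 + 5*6) = -(-1120)*6/(15 + 30) = -(-1120)*6/45 = -560*(-4/15) = 448/3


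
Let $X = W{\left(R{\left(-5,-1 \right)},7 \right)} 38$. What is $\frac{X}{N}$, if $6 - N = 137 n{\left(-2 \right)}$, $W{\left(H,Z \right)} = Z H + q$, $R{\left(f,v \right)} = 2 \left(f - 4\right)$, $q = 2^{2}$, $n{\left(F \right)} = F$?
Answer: $- \frac{1159}{70} \approx -16.557$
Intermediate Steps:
$q = 4$
$R{\left(f,v \right)} = -8 + 2 f$ ($R{\left(f,v \right)} = 2 \left(-4 + f\right) = -8 + 2 f$)
$W{\left(H,Z \right)} = 4 + H Z$ ($W{\left(H,Z \right)} = Z H + 4 = H Z + 4 = 4 + H Z$)
$N = 280$ ($N = 6 - 137 \left(-2\right) = 6 - -274 = 6 + 274 = 280$)
$X = -4636$ ($X = \left(4 + \left(-8 + 2 \left(-5\right)\right) 7\right) 38 = \left(4 + \left(-8 - 10\right) 7\right) 38 = \left(4 - 126\right) 38 = \left(-122\right) 38 = -4636$)
$\frac{X}{N} = - \frac{4636}{280} = \left(-4636\right) \frac{1}{280} = - \frac{1159}{70}$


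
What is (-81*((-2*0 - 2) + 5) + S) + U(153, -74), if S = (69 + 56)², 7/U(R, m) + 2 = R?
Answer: 2322689/151 ≈ 15382.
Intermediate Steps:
U(R, m) = 7/(-2 + R)
S = 15625 (S = 125² = 15625)
(-81*((-2*0 - 2) + 5) + S) + U(153, -74) = (-81*((-2*0 - 2) + 5) + 15625) + 7/(-2 + 153) = (-81*((0 - 2) + 5) + 15625) + 7/151 = (-81*(-2 + 5) + 15625) + 7*(1/151) = (-81*3 + 15625) + 7/151 = (-243 + 15625) + 7/151 = 15382 + 7/151 = 2322689/151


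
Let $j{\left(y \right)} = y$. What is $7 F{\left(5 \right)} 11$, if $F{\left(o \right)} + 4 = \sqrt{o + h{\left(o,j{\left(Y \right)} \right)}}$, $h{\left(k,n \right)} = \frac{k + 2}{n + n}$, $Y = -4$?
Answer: $-308 + \frac{77 \sqrt{66}}{4} \approx -151.61$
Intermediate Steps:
$h{\left(k,n \right)} = \frac{2 + k}{2 n}$
$F{\left(o \right)} = -4 + \sqrt{- \frac{1}{4} + \frac{7 o}{8}}$ ($F{\left(o \right)} = -4 + \sqrt{o + \frac{2 + o}{2 \left(-4\right)}} = -4 + \sqrt{o + \frac{1}{2} \left(- \frac{1}{4}\right) \left(2 + o\right)} = -4 + \sqrt{o - \left(\frac{1}{4} + \frac{o}{8}\right)} = -4 + \sqrt{- \frac{1}{4} + \frac{7 o}{8}}$)
$7 F{\left(5 \right)} 11 = 7 \left(-4 + \frac{\sqrt{-4 + 14 \cdot 5}}{4}\right) 11 = 7 \left(-4 + \frac{\sqrt{-4 + 70}}{4}\right) 11 = 7 \left(-4 + \frac{\sqrt{66}}{4}\right) 11 = \left(-28 + \frac{7 \sqrt{66}}{4}\right) 11 = -308 + \frac{77 \sqrt{66}}{4}$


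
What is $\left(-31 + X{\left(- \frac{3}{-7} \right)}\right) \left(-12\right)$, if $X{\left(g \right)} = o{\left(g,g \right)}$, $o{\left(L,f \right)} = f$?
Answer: $\frac{2568}{7} \approx 366.86$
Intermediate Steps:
$X{\left(g \right)} = g$
$\left(-31 + X{\left(- \frac{3}{-7} \right)}\right) \left(-12\right) = \left(-31 - \frac{3}{-7}\right) \left(-12\right) = \left(-31 - - \frac{3}{7}\right) \left(-12\right) = \left(-31 + \frac{3}{7}\right) \left(-12\right) = \left(- \frac{214}{7}\right) \left(-12\right) = \frac{2568}{7}$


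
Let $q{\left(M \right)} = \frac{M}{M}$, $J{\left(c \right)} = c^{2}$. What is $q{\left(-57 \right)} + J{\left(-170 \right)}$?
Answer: $28901$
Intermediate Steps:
$q{\left(M \right)} = 1$
$q{\left(-57 \right)} + J{\left(-170 \right)} = 1 + \left(-170\right)^{2} = 1 + 28900 = 28901$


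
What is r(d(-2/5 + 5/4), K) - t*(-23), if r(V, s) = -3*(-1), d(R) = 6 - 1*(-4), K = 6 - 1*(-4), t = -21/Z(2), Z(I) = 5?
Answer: -468/5 ≈ -93.600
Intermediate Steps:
t = -21/5 ≈ -4.2000
K = 10 (K = 6 + 4 = 10)
d(R) = 10 (d(R) = 6 + 4 = 10)
r(V, s) = 3
r(d(-2/5 + 5/4), K) - t*(-23) = 3 - (-21)*(-23)/5 = 3 - 1*483/5 = 3 - 483/5 = -468/5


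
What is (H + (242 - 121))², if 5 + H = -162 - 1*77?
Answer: 15129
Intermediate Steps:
H = -244 (H = -5 + (-162 - 1*77) = -5 + (-162 - 77) = -5 - 239 = -244)
(H + (242 - 121))² = (-244 + (242 - 121))² = (-244 + 121)² = (-123)² = 15129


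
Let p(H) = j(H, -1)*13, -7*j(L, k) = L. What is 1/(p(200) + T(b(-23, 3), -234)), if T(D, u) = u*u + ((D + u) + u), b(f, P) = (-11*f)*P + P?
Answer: 7/382750 ≈ 1.8289e-5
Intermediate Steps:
j(L, k) = -L/7
b(f, P) = P - 11*P*f (b(f, P) = -11*P*f + P = P - 11*P*f)
p(H) = -13*H/7 (p(H) = -H/7*13 = -13*H/7)
T(D, u) = D + u² + 2*u (T(D, u) = u² + (D + 2*u) = D + u² + 2*u)
1/(p(200) + T(b(-23, 3), -234)) = 1/(-13/7*200 + (3*(1 - 11*(-23)) + (-234)² + 2*(-234))) = 1/(-2600/7 + (3*(1 + 253) + 54756 - 468)) = 1/(-2600/7 + (3*254 + 54756 - 468)) = 1/(-2600/7 + (762 + 54756 - 468)) = 1/(-2600/7 + 55050) = 1/(382750/7) = 7/382750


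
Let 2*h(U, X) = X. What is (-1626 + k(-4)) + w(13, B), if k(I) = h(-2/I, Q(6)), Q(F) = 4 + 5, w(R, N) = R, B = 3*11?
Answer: -3217/2 ≈ -1608.5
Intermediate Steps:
B = 33
Q(F) = 9
h(U, X) = X/2
k(I) = 9/2 (k(I) = (½)*9 = 9/2)
(-1626 + k(-4)) + w(13, B) = (-1626 + 9/2) + 13 = -3243/2 + 13 = -3217/2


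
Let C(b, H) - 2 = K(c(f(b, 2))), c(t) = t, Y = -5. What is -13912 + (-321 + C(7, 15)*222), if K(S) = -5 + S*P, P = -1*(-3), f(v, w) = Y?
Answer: -18229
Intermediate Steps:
f(v, w) = -5
P = 3
K(S) = -5 + 3*S (K(S) = -5 + S*3 = -5 + 3*S)
C(b, H) = -18 (C(b, H) = 2 + (-5 + 3*(-5)) = 2 + (-5 - 15) = 2 - 20 = -18)
-13912 + (-321 + C(7, 15)*222) = -13912 + (-321 - 18*222) = -13912 + (-321 - 3996) = -13912 - 4317 = -18229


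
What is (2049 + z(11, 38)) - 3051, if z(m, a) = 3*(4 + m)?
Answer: -957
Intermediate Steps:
z(m, a) = 12 + 3*m
(2049 + z(11, 38)) - 3051 = (2049 + (12 + 3*11)) - 3051 = (2049 + (12 + 33)) - 3051 = (2049 + 45) - 3051 = 2094 - 3051 = -957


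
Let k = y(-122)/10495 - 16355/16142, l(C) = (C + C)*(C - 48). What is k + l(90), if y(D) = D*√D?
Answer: 122017165/16142 - 122*I*√122/10495 ≈ 7559.0 - 0.1284*I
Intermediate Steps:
y(D) = D^(3/2)
l(C) = 2*C*(-48 + C) (l(C) = (2*C)*(-48 + C) = 2*C*(-48 + C))
k = -16355/16142 - 122*I*√122/10495 (k = (-122)^(3/2)/10495 - 16355/16142 = -122*I*√122*(1/10495) - 16355*1/16142 = -122*I*√122/10495 - 16355/16142 = -16355/16142 - 122*I*√122/10495 ≈ -1.0132 - 0.1284*I)
k + l(90) = (-16355/16142 - 122*I*√122/10495) + 2*90*(-48 + 90) = (-16355/16142 - 122*I*√122/10495) + 2*90*42 = (-16355/16142 - 122*I*√122/10495) + 7560 = 122017165/16142 - 122*I*√122/10495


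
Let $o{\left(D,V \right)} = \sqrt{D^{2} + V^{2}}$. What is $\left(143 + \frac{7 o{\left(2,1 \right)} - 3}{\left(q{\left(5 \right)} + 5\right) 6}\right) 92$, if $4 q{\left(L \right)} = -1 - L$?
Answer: $\frac{92000}{7} + \frac{92 \sqrt{5}}{3} \approx 13211.0$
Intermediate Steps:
$q{\left(L \right)} = - \frac{1}{4} - \frac{L}{4}$ ($q{\left(L \right)} = \frac{-1 - L}{4} = - \frac{1}{4} - \frac{L}{4}$)
$\left(143 + \frac{7 o{\left(2,1 \right)} - 3}{\left(q{\left(5 \right)} + 5\right) 6}\right) 92 = \left(143 + \frac{7 \sqrt{2^{2} + 1^{2}} - 3}{\left(\left(- \frac{1}{4} - \frac{5}{4}\right) + 5\right) 6}\right) 92 = \left(143 + \frac{7 \sqrt{4 + 1} - 3}{\left(\left(- \frac{1}{4} - \frac{5}{4}\right) + 5\right) 6}\right) 92 = \left(143 + \frac{7 \sqrt{5} - 3}{\left(- \frac{3}{2} + 5\right) 6}\right) 92 = \left(143 + \frac{-3 + 7 \sqrt{5}}{\frac{7}{2} \cdot 6}\right) 92 = \left(143 + \frac{-3 + 7 \sqrt{5}}{21}\right) 92 = \left(143 + \left(-3 + 7 \sqrt{5}\right) \frac{1}{21}\right) 92 = \left(143 - \left(\frac{1}{7} - \frac{\sqrt{5}}{3}\right)\right) 92 = \left(\frac{1000}{7} + \frac{\sqrt{5}}{3}\right) 92 = \frac{92000}{7} + \frac{92 \sqrt{5}}{3}$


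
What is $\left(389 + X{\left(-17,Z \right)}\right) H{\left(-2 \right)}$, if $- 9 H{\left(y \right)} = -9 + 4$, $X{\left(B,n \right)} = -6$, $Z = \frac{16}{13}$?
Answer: $\frac{1915}{9} \approx 212.78$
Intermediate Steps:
$Z = \frac{16}{13}$ ($Z = 16 \cdot \frac{1}{13} = \frac{16}{13} \approx 1.2308$)
$H{\left(y \right)} = \frac{5}{9}$ ($H{\left(y \right)} = - \frac{-9 + 4}{9} = \left(- \frac{1}{9}\right) \left(-5\right) = \frac{5}{9}$)
$\left(389 + X{\left(-17,Z \right)}\right) H{\left(-2 \right)} = \left(389 - 6\right) \frac{5}{9} = 383 \cdot \frac{5}{9} = \frac{1915}{9}$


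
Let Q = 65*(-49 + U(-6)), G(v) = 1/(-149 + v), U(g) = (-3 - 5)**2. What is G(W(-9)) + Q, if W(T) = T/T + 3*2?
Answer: 138449/142 ≈ 974.99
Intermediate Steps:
U(g) = 64 (U(g) = (-8)**2 = 64)
W(T) = 7 (W(T) = 1 + 6 = 7)
Q = 975 (Q = 65*(-49 + 64) = 65*15 = 975)
G(W(-9)) + Q = 1/(-149 + 7) + 975 = 1/(-142) + 975 = -1/142 + 975 = 138449/142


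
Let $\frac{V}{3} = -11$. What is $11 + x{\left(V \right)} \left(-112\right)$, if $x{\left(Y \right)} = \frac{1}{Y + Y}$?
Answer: $\frac{419}{33} \approx 12.697$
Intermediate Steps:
$V = -33$ ($V = 3 \left(-11\right) = -33$)
$x{\left(Y \right)} = \frac{1}{2 Y}$
$11 + x{\left(V \right)} \left(-112\right) = 11 + \frac{1}{2 \left(-33\right)} \left(-112\right) = 11 + \frac{1}{2} \left(- \frac{1}{33}\right) \left(-112\right) = 11 - - \frac{56}{33} = 11 + \frac{56}{33} = \frac{419}{33}$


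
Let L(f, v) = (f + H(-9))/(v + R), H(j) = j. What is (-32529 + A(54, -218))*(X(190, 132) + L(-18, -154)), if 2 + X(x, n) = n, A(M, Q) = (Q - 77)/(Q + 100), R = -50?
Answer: -575653997/136 ≈ -4.2328e+6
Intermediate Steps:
A(M, Q) = (-77 + Q)/(100 + Q)
L(f, v) = (-9 + f)/(-50 + v) (L(f, v) = (f - 9)/(v - 50) = (-9 + f)/(-50 + v))
X(x, n) = -2 + n
(-32529 + A(54, -218))*(X(190, 132) + L(-18, -154)) = (-32529 + (-77 - 218)/(100 - 218))*((-2 + 132) + (-9 - 18)/(-50 - 154)) = (-32529 - 295/(-118))*(130 - 27/(-204)) = (-32529 - 1/118*(-295))*(130 - 1/204*(-27)) = (-32529 + 5/2)*(130 + 9/68) = -65053/2*8849/68 = -575653997/136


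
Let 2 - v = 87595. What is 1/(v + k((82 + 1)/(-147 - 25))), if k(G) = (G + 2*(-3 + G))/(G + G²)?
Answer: -7387/646829159 ≈ -1.1420e-5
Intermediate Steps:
v = -87593 (v = 2 - 1*87595 = 2 - 87595 = -87593)
k(G) = (-6 + 3*G)/(G + G²) (k(G) = (G + (-6 + 2*G))/(G + G²) = (-6 + 3*G)/(G + G²))
1/(v + k((82 + 1)/(-147 - 25))) = 1/(-87593 + 3*(-2 + (82 + 1)/(-147 - 25))/((((82 + 1)/(-147 - 25)))*(1 + (82 + 1)/(-147 - 25)))) = 1/(-87593 + 3*(-2 + 83/(-172))/(((83/(-172)))*(1 + 83/(-172)))) = 1/(-87593 + 3*(-2 + 83*(-1/172))/(((83*(-1/172)))*(1 + 83*(-1/172)))) = 1/(-87593 + 3*(-2 - 83/172)/((-83/172)*(1 - 83/172))) = 1/(-87593 + 3*(-172/83)*(-427/172)/(89/172)) = 1/(-87593 + 3*(-172/83)*(172/89)*(-427/172)) = 1/(-87593 + 220332/7387) = 1/(-646829159/7387) = -7387/646829159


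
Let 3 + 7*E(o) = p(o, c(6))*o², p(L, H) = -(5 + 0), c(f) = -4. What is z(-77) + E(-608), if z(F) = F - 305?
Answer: -1850997/7 ≈ -2.6443e+5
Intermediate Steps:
p(L, H) = -5 (p(L, H) = -1*5 = -5)
z(F) = -305 + F
E(o) = -3/7 - 5*o²/7 (E(o) = -3/7 + (-5*o²)/7 = -3/7 - 5*o²/7)
z(-77) + E(-608) = (-305 - 77) + (-3/7 - 5/7*(-608)²) = -382 + (-3/7 - 5/7*369664) = -382 + (-3/7 - 1848320/7) = -382 - 1848323/7 = -1850997/7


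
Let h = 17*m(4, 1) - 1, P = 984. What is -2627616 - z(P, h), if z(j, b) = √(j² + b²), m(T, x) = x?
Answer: -2627616 - 8*√15133 ≈ -2.6286e+6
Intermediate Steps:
h = 16 (h = 17*1 - 1 = 17 - 1 = 16)
z(j, b) = √(b² + j²)
-2627616 - z(P, h) = -2627616 - √(16² + 984²) = -2627616 - √(256 + 968256) = -2627616 - √968512 = -2627616 - 8*√15133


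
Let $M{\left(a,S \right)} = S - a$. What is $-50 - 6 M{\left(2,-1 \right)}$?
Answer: $-32$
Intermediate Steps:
$-50 - 6 M{\left(2,-1 \right)} = -50 - 6 \left(-1 - 2\right) = -50 - -18 = -50 + 18 = -32$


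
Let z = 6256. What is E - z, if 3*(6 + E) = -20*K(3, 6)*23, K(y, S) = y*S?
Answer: -9022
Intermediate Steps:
K(y, S) = S*y
E = -2766 (E = -6 + (-120*3*23)/3 = -6 + (-20*18*23)/3 = -6 + (-360*23)/3 = -6 + (⅓)*(-8280) = -6 - 2760 = -2766)
E - z = -2766 - 1*6256 = -2766 - 6256 = -9022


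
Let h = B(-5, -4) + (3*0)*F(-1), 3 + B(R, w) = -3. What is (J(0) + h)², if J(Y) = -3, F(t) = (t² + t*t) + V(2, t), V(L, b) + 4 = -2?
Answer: 81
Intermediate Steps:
V(L, b) = -6 (V(L, b) = -4 - 2 = -6)
B(R, w) = -6 (B(R, w) = -3 - 3 = -6)
F(t) = -6 + 2*t² (F(t) = (t² + t*t) - 6 = (t² + t²) - 6 = 2*t² - 6 = -6 + 2*t²)
h = -6 (h = -6 + (3*0)*(-6 + 2*(-1)²) = -6 + 0*(-6 + 2*1) = -6 + 0*(-6 + 2) = -6 + 0*(-4) = -6 + 0 = -6)
(J(0) + h)² = (-3 - 6)² = (-9)² = 81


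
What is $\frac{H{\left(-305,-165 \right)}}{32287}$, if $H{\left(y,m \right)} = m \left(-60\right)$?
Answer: $\frac{9900}{32287} \approx 0.30662$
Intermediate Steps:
$H{\left(y,m \right)} = - 60 m$
$\frac{H{\left(-305,-165 \right)}}{32287} = \frac{\left(-60\right) \left(-165\right)}{32287} = 9900 \cdot \frac{1}{32287} = \frac{9900}{32287}$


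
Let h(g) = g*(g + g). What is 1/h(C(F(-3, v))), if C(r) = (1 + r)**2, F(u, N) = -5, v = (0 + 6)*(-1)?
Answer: 1/512 ≈ 0.0019531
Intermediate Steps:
v = -6 (v = 6*(-1) = -6)
h(g) = 2*g**2 (h(g) = g*(2*g) = 2*g**2)
1/h(C(F(-3, v))) = 1/(2*((1 - 5)**2)**2) = 1/(2*((-4)**2)**2) = 1/(2*16**2) = 1/(2*256) = 1/512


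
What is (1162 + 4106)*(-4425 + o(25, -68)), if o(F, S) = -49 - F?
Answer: -23700732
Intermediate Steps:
(1162 + 4106)*(-4425 + o(25, -68)) = (1162 + 4106)*(-4425 + (-49 - 1*25)) = 5268*(-4425 + (-49 - 25)) = 5268*(-4425 - 74) = 5268*(-4499) = -23700732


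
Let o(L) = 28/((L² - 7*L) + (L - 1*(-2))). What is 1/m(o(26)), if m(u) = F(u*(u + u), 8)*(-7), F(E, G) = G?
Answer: -1/56 ≈ -0.017857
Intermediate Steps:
o(L) = 28/(2 + L² - 6*L) (o(L) = 28/((L² - 7*L) + (L + 2)) = 28/((L² - 7*L) + (2 + L)) = 28/(2 + L² - 6*L))
m(u) = -56 (m(u) = 8*(-7) = -56)
1/m(o(26)) = 1/(-56) = -1/56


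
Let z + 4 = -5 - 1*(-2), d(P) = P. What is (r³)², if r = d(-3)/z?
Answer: 729/117649 ≈ 0.0061964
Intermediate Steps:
z = -7 (z = -4 + (-5 - 1*(-2)) = -4 + (-5 + 2) = -4 - 3 = -7)
r = 3/7 (r = -3/(-7) = -3*(-⅐) = 3/7 ≈ 0.42857)
(r³)² = ((3/7)³)² = (27/343)² = 729/117649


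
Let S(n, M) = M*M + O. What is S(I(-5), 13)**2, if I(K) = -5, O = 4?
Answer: 29929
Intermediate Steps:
S(n, M) = 4 + M**2 (S(n, M) = M*M + 4 = M**2 + 4 = 4 + M**2)
S(I(-5), 13)**2 = (4 + 13**2)**2 = (4 + 169)**2 = 173**2 = 29929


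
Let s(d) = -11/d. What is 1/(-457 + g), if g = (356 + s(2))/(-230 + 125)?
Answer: -210/96671 ≈ -0.0021723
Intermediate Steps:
g = -701/210 (g = (356 - 11/2)/(-230 + 125) = (356 - 11*½)/(-105) = (356 - 11/2)*(-1/105) = (701/2)*(-1/105) = -701/210 ≈ -3.3381)
1/(-457 + g) = 1/(-457 - 701/210) = 1/(-96671/210) = -210/96671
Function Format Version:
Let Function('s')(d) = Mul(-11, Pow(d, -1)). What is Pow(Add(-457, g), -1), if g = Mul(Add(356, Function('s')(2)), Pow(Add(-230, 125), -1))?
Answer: Rational(-210, 96671) ≈ -0.0021723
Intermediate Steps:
g = Rational(-701, 210) (g = Mul(Add(356, Mul(-11, Pow(2, -1))), Pow(Add(-230, 125), -1)) = Mul(Add(356, Mul(-11, Rational(1, 2))), Pow(-105, -1)) = Mul(Add(356, Rational(-11, 2)), Rational(-1, 105)) = Mul(Rational(701, 2), Rational(-1, 105)) = Rational(-701, 210) ≈ -3.3381)
Pow(Add(-457, g), -1) = Pow(Add(-457, Rational(-701, 210)), -1) = Pow(Rational(-96671, 210), -1) = Rational(-210, 96671)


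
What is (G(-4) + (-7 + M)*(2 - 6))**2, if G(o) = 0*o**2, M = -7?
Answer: 3136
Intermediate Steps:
G(o) = 0
(G(-4) + (-7 + M)*(2 - 6))**2 = (0 + (-7 - 7)*(2 - 6))**2 = (0 - 14*(-4))**2 = (0 + 56)**2 = 56**2 = 3136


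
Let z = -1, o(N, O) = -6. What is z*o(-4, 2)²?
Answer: -36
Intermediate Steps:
z*o(-4, 2)² = -1*(-6)² = -1*36 = -36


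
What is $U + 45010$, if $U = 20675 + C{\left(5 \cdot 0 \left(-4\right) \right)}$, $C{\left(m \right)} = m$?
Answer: $65685$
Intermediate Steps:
$U = 20675$ ($U = 20675 + 5 \cdot 0 \left(-4\right) = 20675 + 0 \left(-4\right) = 20675 + 0 = 20675$)
$U + 45010 = 20675 + 45010 = 65685$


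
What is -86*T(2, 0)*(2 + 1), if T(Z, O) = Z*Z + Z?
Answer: -1548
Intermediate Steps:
T(Z, O) = Z + Z² (T(Z, O) = Z² + Z = Z + Z²)
-86*T(2, 0)*(2 + 1) = -86*2*(1 + 2)*(2 + 1) = -86*2*3*3 = -516*3 = -86*18 = -1548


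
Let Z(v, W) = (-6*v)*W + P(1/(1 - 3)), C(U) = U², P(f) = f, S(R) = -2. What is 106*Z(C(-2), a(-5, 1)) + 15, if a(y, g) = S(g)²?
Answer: -10214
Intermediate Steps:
a(y, g) = 4 (a(y, g) = (-2)² = 4)
Z(v, W) = -½ - 6*W*v (Z(v, W) = (-6*v)*W + 1/(1 - 3) = -6*W*v + 1/(-2) = -6*W*v - ½ = -½ - 6*W*v)
106*Z(C(-2), a(-5, 1)) + 15 = 106*(-½ - 6*4*(-2)²) + 15 = 106*(-½ - 6*4*4) + 15 = 106*(-½ - 96) + 15 = 106*(-193/2) + 15 = -10229 + 15 = -10214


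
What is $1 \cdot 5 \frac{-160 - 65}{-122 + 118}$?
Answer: $\frac{1125}{4} \approx 281.25$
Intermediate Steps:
$1 \cdot 5 \frac{-160 - 65}{-122 + 118} = 5 \left(- \frac{225}{-4}\right) = 5 \left(\left(-225\right) \left(- \frac{1}{4}\right)\right) = 5 \cdot \frac{225}{4} = \frac{1125}{4}$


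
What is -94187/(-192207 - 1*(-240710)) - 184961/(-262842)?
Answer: -15785136071/12748625526 ≈ -1.2382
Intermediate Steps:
-94187/(-192207 - 1*(-240710)) - 184961/(-262842) = -94187/(-192207 + 240710) - 184961*(-1/262842) = -94187/48503 + 184961/262842 = -15785136071/12748625526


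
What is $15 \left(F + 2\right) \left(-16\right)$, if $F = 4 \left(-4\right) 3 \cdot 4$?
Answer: $45600$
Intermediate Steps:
$F = -192$ ($F = \left(-16\right) 12 = -192$)
$15 \left(F + 2\right) \left(-16\right) = 15 \left(-192 + 2\right) \left(-16\right) = 15 \left(\left(-190\right) \left(-16\right)\right) = 15 \cdot 3040 = 45600$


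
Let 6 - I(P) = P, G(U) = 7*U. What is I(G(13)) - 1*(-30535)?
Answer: 30450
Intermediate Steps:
I(P) = 6 - P
I(G(13)) - 1*(-30535) = (6 - 7*13) - 1*(-30535) = (6 - 1*91) + 30535 = (6 - 91) + 30535 = -85 + 30535 = 30450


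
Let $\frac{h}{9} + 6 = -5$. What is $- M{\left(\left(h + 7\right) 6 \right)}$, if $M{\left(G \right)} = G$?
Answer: $552$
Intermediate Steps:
$h = -99$ ($h = -54 + 9 \left(-5\right) = -54 - 45 = -99$)
$- M{\left(\left(h + 7\right) 6 \right)} = - \left(-99 + 7\right) 6 = - \left(-92\right) 6 = \left(-1\right) \left(-552\right) = 552$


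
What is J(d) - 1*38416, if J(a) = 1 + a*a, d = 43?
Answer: -36566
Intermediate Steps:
J(a) = 1 + a**2
J(d) - 1*38416 = (1 + 43**2) - 1*38416 = (1 + 1849) - 38416 = 1850 - 38416 = -36566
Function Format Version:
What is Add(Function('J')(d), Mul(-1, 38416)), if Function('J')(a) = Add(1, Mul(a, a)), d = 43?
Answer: -36566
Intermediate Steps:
Function('J')(a) = Add(1, Pow(a, 2))
Add(Function('J')(d), Mul(-1, 38416)) = Add(Add(1, Pow(43, 2)), Mul(-1, 38416)) = Add(Add(1, 1849), -38416) = Add(1850, -38416) = -36566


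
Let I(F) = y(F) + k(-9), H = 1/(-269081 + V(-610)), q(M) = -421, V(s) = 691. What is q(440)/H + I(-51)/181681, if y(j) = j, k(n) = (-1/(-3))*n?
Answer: 20528534071336/181681 ≈ 1.1299e+8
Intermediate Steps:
k(n) = n/3 (k(n) = (-1*(-⅓))*n = n/3)
H = -1/268390 (H = 1/(-269081 + 691) = 1/(-268390) = -1/268390 ≈ -3.7259e-6)
I(F) = -3 + F (I(F) = F + (⅓)*(-9) = F - 3 = -3 + F)
q(440)/H + I(-51)/181681 = -421/(-1/268390) + (-3 - 51)/181681 = -421*(-268390) - 54*1/181681 = 112992190 - 54/181681 = 20528534071336/181681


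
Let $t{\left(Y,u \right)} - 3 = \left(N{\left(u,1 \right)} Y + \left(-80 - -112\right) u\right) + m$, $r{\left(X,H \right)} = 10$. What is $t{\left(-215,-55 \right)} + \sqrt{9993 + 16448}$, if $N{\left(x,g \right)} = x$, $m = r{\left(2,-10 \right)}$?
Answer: $10078 + \sqrt{26441} \approx 10241.0$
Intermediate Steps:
$m = 10$
$t{\left(Y,u \right)} = 13 + 32 u + Y u$ ($t{\left(Y,u \right)} = 3 + \left(\left(u Y + \left(-80 - -112\right) u\right) + 10\right) = 3 + \left(\left(Y u + \left(-80 + 112\right) u\right) + 10\right) = 3 + \left(\left(Y u + 32 u\right) + 10\right) = 3 + \left(\left(32 u + Y u\right) + 10\right) = 3 + \left(10 + 32 u + Y u\right) = 13 + 32 u + Y u$)
$t{\left(-215,-55 \right)} + \sqrt{9993 + 16448} = \left(13 + 32 \left(-55\right) - -11825\right) + \sqrt{9993 + 16448} = \left(13 - 1760 + 11825\right) + \sqrt{26441} = 10078 + \sqrt{26441}$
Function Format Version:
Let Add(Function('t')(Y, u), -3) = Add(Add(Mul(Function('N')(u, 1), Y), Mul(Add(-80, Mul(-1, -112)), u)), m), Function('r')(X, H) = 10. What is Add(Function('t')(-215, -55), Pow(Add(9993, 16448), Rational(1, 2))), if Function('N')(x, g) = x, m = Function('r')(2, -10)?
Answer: Add(10078, Pow(26441, Rational(1, 2))) ≈ 10241.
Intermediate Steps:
m = 10
Function('t')(Y, u) = Add(13, Mul(32, u), Mul(Y, u)) (Function('t')(Y, u) = Add(3, Add(Add(Mul(u, Y), Mul(Add(-80, Mul(-1, -112)), u)), 10)) = Add(3, Add(Add(Mul(Y, u), Mul(Add(-80, 112), u)), 10)) = Add(3, Add(Add(Mul(Y, u), Mul(32, u)), 10)) = Add(3, Add(Add(Mul(32, u), Mul(Y, u)), 10)) = Add(3, Add(10, Mul(32, u), Mul(Y, u))) = Add(13, Mul(32, u), Mul(Y, u)))
Add(Function('t')(-215, -55), Pow(Add(9993, 16448), Rational(1, 2))) = Add(Add(13, Mul(32, -55), Mul(-215, -55)), Pow(Add(9993, 16448), Rational(1, 2))) = Add(Add(13, -1760, 11825), Pow(26441, Rational(1, 2))) = Add(10078, Pow(26441, Rational(1, 2)))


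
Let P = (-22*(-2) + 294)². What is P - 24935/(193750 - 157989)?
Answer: 4085454749/35761 ≈ 1.1424e+5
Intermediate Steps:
P = 114244 (P = (44 + 294)² = 338² = 114244)
P - 24935/(193750 - 157989) = 114244 - 24935/(193750 - 157989) = 114244 - 24935/35761 = 4085454749/35761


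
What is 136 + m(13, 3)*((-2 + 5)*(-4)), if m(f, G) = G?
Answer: 100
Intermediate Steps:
136 + m(13, 3)*((-2 + 5)*(-4)) = 136 + 3*((-2 + 5)*(-4)) = 136 + 3*(3*(-4)) = 136 + 3*(-12) = 136 - 36 = 100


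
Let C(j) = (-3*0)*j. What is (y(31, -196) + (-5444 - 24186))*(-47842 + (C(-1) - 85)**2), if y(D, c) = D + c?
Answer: 1210183515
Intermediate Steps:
C(j) = 0 (C(j) = 0*j = 0)
(y(31, -196) + (-5444 - 24186))*(-47842 + (C(-1) - 85)**2) = ((31 - 196) + (-5444 - 24186))*(-47842 + (0 - 85)**2) = (-165 - 29630)*(-47842 + (-85)**2) = -29795*(-47842 + 7225) = -29795*(-40617) = 1210183515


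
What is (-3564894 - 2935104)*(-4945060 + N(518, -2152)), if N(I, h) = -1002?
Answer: 32149393107876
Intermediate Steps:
(-3564894 - 2935104)*(-4945060 + N(518, -2152)) = (-3564894 - 2935104)*(-4945060 - 1002) = -6499998*(-4946062) = 32149393107876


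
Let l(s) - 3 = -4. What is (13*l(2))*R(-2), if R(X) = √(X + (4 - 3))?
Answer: -13*I ≈ -13.0*I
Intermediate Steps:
l(s) = -1 (l(s) = 3 - 4 = -1)
R(X) = √(1 + X) (R(X) = √(X + 1) = √(1 + X))
(13*l(2))*R(-2) = (13*(-1))*√(1 - 2) = -13*I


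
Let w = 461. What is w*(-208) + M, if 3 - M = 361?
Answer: -96246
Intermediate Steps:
M = -358 (M = 3 - 1*361 = 3 - 361 = -358)
w*(-208) + M = 461*(-208) - 358 = -95888 - 358 = -96246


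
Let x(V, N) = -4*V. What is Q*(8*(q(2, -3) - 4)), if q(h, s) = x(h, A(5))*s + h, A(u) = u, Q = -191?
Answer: -33616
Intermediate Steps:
q(h, s) = h - 4*h*s (q(h, s) = (-4*h)*s + h = -4*h*s + h = h - 4*h*s)
Q*(8*(q(2, -3) - 4)) = -1528*(2*(1 - 4*(-3)) - 4) = -1528*(2*(1 + 12) - 4) = -1528*(2*13 - 4) = -1528*(26 - 4) = -1528*22 = -191*176 = -33616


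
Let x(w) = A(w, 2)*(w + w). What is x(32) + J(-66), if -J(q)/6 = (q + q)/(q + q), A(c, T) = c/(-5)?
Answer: -2078/5 ≈ -415.60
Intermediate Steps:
A(c, T) = -c/5 (A(c, T) = c*(-⅕) = -c/5)
J(q) = -6 (J(q) = -6*(q + q)/(q + q) = -6*2*q/(2*q) = -6*2*q*1/(2*q) = -6*1 = -6)
x(w) = -2*w²/5 (x(w) = (-w/5)*(w + w) = (-w/5)*(2*w) = -2*w²/5)
x(32) + J(-66) = -⅖*32² - 6 = -⅖*1024 - 6 = -2048/5 - 6 = -2078/5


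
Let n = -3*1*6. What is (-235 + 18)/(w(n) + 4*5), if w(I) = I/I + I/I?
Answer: -217/22 ≈ -9.8636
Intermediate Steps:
n = -18 (n = -3*6 = -18)
w(I) = 2 (w(I) = 1 + 1 = 2)
(-235 + 18)/(w(n) + 4*5) = (-235 + 18)/(2 + 4*5) = -217/(2 + 20) = -217/22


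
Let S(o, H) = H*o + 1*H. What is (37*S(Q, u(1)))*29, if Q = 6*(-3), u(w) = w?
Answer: -18241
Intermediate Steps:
Q = -18
S(o, H) = H + H*o (S(o, H) = H*o + H = H + H*o)
(37*S(Q, u(1)))*29 = (37*(1*(1 - 18)))*29 = (37*(1*(-17)))*29 = (37*(-17))*29 = -629*29 = -18241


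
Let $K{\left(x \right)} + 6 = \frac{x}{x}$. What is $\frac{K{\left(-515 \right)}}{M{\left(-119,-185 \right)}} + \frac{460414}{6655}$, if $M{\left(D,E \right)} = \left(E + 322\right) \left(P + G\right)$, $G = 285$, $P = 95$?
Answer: $\frac{4793823913}{69291860} \approx 69.183$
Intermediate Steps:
$K{\left(x \right)} = -5$ ($K{\left(x \right)} = -6 + \frac{x}{x} = -6 + 1 = -5$)
$M{\left(D,E \right)} = 122360 + 380 E$ ($M{\left(D,E \right)} = \left(E + 322\right) \left(95 + 285\right) = \left(322 + E\right) 380 = 122360 + 380 E$)
$\frac{K{\left(-515 \right)}}{M{\left(-119,-185 \right)}} + \frac{460414}{6655} = - \frac{5}{122360 + 380 \left(-185\right)} + \frac{460414}{6655} = - \frac{5}{122360 - 70300} + 460414 \cdot \frac{1}{6655} = - \frac{5}{52060} + \frac{460414}{6655} = \left(-5\right) \frac{1}{52060} + \frac{460414}{6655} = - \frac{1}{10412} + \frac{460414}{6655} = \frac{4793823913}{69291860}$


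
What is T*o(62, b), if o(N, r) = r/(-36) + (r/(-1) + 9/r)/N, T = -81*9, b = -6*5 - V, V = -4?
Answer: -1334961/1612 ≈ -828.14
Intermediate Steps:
b = -26 (b = -6*5 - 1*(-4) = -30 + 4 = -26)
T = -729
o(N, r) = -r/36 + (-r + 9/r)/N (o(N, r) = r*(-1/36) + (r*(-1) + 9/r)/N = -r/36 + (-r + 9/r)/N)
T*o(62, b) = -729*(-1/36*(-26) - 1*(-26)/62 + 9/(62*(-26))) = -729*(13/18 - 1*(-26)*1/62 + 9*(1/62)*(-1/26)) = -729*(13/18 + 13/31 - 9/1612) = -729*16481/14508 = -1334961/1612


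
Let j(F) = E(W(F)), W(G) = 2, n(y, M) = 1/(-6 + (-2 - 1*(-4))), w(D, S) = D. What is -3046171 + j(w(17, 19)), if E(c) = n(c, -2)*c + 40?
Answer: -6092263/2 ≈ -3.0461e+6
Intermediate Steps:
n(y, M) = -¼ (n(y, M) = 1/(-6 + (-2 + 4)) = 1/(-6 + 2) = 1/(-4) = -¼)
E(c) = 40 - c/4 (E(c) = -c/4 + 40 = 40 - c/4)
j(F) = 79/2 (j(F) = 40 - ¼*2 = 40 - ½ = 79/2)
-3046171 + j(w(17, 19)) = -3046171 + 79/2 = -6092263/2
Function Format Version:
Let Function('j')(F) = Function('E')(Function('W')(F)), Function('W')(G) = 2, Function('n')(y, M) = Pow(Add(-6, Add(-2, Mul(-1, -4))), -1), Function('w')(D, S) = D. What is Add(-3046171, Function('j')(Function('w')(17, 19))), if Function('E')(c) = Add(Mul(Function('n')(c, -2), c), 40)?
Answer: Rational(-6092263, 2) ≈ -3.0461e+6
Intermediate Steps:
Function('n')(y, M) = Rational(-1, 4) (Function('n')(y, M) = Pow(Add(-6, Add(-2, 4)), -1) = Pow(Add(-6, 2), -1) = Pow(-4, -1) = Rational(-1, 4))
Function('E')(c) = Add(40, Mul(Rational(-1, 4), c)) (Function('E')(c) = Add(Mul(Rational(-1, 4), c), 40) = Add(40, Mul(Rational(-1, 4), c)))
Function('j')(F) = Rational(79, 2) (Function('j')(F) = Add(40, Mul(Rational(-1, 4), 2)) = Add(40, Rational(-1, 2)) = Rational(79, 2))
Add(-3046171, Function('j')(Function('w')(17, 19))) = Add(-3046171, Rational(79, 2)) = Rational(-6092263, 2)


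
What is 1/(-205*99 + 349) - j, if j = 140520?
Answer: -2802811921/19946 ≈ -1.4052e+5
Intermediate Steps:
1/(-205*99 + 349) - j = 1/(-205*99 + 349) - 1*140520 = 1/(-20295 + 349) - 140520 = 1/(-19946) - 140520 = -1/19946 - 140520 = -2802811921/19946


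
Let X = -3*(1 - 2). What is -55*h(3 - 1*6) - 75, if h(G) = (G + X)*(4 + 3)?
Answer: -75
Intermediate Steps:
X = 3 (X = -3*(-1) = 3)
h(G) = 21 + 7*G (h(G) = (G + 3)*(4 + 3) = (3 + G)*7 = 21 + 7*G)
-55*h(3 - 1*6) - 75 = -55*(21 + 7*(3 - 1*6)) - 75 = -55*(21 + 7*(3 - 6)) - 75 = -55*(21 + 7*(-3)) - 75 = -55*(21 - 21) - 75 = -55*0 - 75 = 0 - 75 = -75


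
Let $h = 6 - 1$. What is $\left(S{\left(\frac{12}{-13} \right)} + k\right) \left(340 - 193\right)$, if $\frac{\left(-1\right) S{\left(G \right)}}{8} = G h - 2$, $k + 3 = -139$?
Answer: $- \frac{170226}{13} \approx -13094.0$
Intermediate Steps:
$h = 5$ ($h = 6 - 1 = 5$)
$k = -142$ ($k = -3 - 139 = -142$)
$S{\left(G \right)} = 16 - 40 G$ ($S{\left(G \right)} = - 8 \left(G 5 - 2\right) = - 8 \left(5 G - 2\right) = - 8 \left(-2 + 5 G\right) = 16 - 40 G$)
$\left(S{\left(\frac{12}{-13} \right)} + k\right) \left(340 - 193\right) = \left(\left(16 - 40 \frac{12}{-13}\right) - 142\right) \left(340 - 193\right) = \left(\left(16 - 40 \cdot 12 \left(- \frac{1}{13}\right)\right) - 142\right) 147 = \left(\left(16 - - \frac{480}{13}\right) - 142\right) 147 = \left(\left(16 + \frac{480}{13}\right) - 142\right) 147 = \left(\frac{688}{13} - 142\right) 147 = \left(- \frac{1158}{13}\right) 147 = - \frac{170226}{13}$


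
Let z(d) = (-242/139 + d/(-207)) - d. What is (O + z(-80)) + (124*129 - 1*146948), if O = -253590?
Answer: -11062164100/28773 ≈ -3.8446e+5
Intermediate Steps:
z(d) = -242/139 - 208*d/207 (z(d) = (-242*1/139 + d*(-1/207)) - d = (-242/139 - d/207) - d = -242/139 - 208*d/207)
(O + z(-80)) + (124*129 - 1*146948) = (-253590 + (-242/139 - 208/207*(-80))) + (124*129 - 1*146948) = (-253590 + (-242/139 + 16640/207)) + (15996 - 146948) = (-253590 + 2262866/28773) - 130952 = -7294282204/28773 - 130952 = -11062164100/28773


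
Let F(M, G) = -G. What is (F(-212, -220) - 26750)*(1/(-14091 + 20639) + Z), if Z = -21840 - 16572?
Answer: 3336436345375/3274 ≈ 1.0191e+9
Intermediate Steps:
Z = -38412
(F(-212, -220) - 26750)*(1/(-14091 + 20639) + Z) = (-1*(-220) - 26750)*(1/(-14091 + 20639) - 38412) = (220 - 26750)*(1/6548 - 38412) = -26530*(1/6548 - 38412) = -26530*(-251521775/6548) = 3336436345375/3274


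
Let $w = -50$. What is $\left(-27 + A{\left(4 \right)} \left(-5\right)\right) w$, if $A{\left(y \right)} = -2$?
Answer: $850$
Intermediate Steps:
$\left(-27 + A{\left(4 \right)} \left(-5\right)\right) w = \left(-27 - -10\right) \left(-50\right) = \left(-27 + 10\right) \left(-50\right) = \left(-17\right) \left(-50\right) = 850$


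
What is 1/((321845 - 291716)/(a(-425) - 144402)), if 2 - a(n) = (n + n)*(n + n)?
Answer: -866900/30129 ≈ -28.773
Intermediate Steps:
a(n) = 2 - 4*n² (a(n) = 2 - (n + n)*(n + n) = 2 - 2*n*2*n = 2 - 4*n²)
1/((321845 - 291716)/(a(-425) - 144402)) = 1/((321845 - 291716)/((2 - 4*(-425)²) - 144402)) = 1/(30129/((2 - 4*180625) - 144402)) = 1/(30129/((2 - 722500) - 144402)) = 1/(30129/(-722498 - 144402)) = 1/(30129/(-866900)) = 1/(30129*(-1/866900)) = 1/(-30129/866900) = -866900/30129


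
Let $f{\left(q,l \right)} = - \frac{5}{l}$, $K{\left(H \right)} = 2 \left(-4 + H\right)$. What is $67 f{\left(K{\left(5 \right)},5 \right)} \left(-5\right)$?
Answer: $335$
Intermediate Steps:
$K{\left(H \right)} = -8 + 2 H$
$67 f{\left(K{\left(5 \right)},5 \right)} \left(-5\right) = 67 \left(- \frac{5}{5}\right) \left(-5\right) = 67 \left(\left(-5\right) \frac{1}{5}\right) \left(-5\right) = 67 \left(-1\right) \left(-5\right) = \left(-67\right) \left(-5\right) = 335$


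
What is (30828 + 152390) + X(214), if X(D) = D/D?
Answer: 183219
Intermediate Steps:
X(D) = 1
(30828 + 152390) + X(214) = (30828 + 152390) + 1 = 183218 + 1 = 183219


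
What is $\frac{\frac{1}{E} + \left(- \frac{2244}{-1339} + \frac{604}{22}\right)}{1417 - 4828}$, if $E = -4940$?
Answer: $- \frac{163042427}{19091435220} \approx -0.0085401$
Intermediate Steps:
$\frac{\frac{1}{E} + \left(- \frac{2244}{-1339} + \frac{604}{22}\right)}{1417 - 4828} = \frac{\frac{1}{-4940} + \left(- \frac{2244}{-1339} + \frac{604}{22}\right)}{1417 - 4828} = \frac{- \frac{1}{4940} + \left(\left(-2244\right) \left(- \frac{1}{1339}\right) + 604 \cdot \frac{1}{22}\right)}{-3411} = \left(- \frac{1}{4940} + \left(\frac{2244}{1339} + \frac{302}{11}\right)\right) \left(- \frac{1}{3411}\right) = \left(- \frac{1}{4940} + \frac{429062}{14729}\right) \left(- \frac{1}{3411}\right) = \frac{163042427}{5597020} \left(- \frac{1}{3411}\right) = - \frac{163042427}{19091435220}$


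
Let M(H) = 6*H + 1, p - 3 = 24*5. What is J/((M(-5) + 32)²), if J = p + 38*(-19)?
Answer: -599/9 ≈ -66.556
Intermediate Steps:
p = 123 (p = 3 + 24*5 = 3 + 120 = 123)
M(H) = 1 + 6*H
J = -599 (J = 123 + 38*(-19) = 123 - 722 = -599)
J/((M(-5) + 32)²) = -599/((1 + 6*(-5)) + 32)² = -599/((1 - 30) + 32)² = -599/(-29 + 32)² = -599/(3²) = -599/9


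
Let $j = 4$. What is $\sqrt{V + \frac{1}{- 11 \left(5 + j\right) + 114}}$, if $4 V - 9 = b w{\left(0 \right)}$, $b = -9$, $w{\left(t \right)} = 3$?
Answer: $\frac{i \sqrt{3990}}{30} \approx 2.1055 i$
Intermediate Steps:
$V = - \frac{9}{2}$ ($V = \frac{9}{4} + \frac{\left(-9\right) 3}{4} = \frac{9}{4} + \frac{1}{4} \left(-27\right) = \frac{9}{4} - \frac{27}{4} = - \frac{9}{2} \approx -4.5$)
$\sqrt{V + \frac{1}{- 11 \left(5 + j\right) + 114}} = \sqrt{- \frac{9}{2} + \frac{1}{- 11 \left(5 + 4\right) + 114}} = \sqrt{- \frac{9}{2} + \frac{1}{\left(-11\right) 9 + 114}} = \sqrt{- \frac{9}{2} + \frac{1}{-99 + 114}} = \sqrt{- \frac{9}{2} + \frac{1}{15}} = \sqrt{- \frac{133}{30}} = \frac{i \sqrt{3990}}{30}$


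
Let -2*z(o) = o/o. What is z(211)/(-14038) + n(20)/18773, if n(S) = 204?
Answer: 5746277/527070748 ≈ 0.010902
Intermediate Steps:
z(o) = -1/2 (z(o) = -o/(2*o) = -1/2*1 = -1/2)
z(211)/(-14038) + n(20)/18773 = -1/2/(-14038) + 204/18773 = -1/2*(-1/14038) + 204*(1/18773) = 1/28076 + 204/18773 = 5746277/527070748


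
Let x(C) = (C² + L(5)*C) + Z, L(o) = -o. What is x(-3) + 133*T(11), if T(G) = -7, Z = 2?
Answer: -905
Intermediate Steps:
x(C) = 2 + C² - 5*C (x(C) = (C² + (-1*5)*C) + 2 = (C² - 5*C) + 2 = 2 + C² - 5*C)
x(-3) + 133*T(11) = (2 + (-3)² - 5*(-3)) + 133*(-7) = (2 + 9 + 15) - 931 = 26 - 931 = -905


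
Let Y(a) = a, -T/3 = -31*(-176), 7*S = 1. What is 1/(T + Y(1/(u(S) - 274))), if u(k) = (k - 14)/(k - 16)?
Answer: -30317/496228767 ≈ -6.1095e-5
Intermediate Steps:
S = 1/7 (S = (1/7)*1 = 1/7 ≈ 0.14286)
u(k) = (-14 + k)/(-16 + k)
T = -16368 (T = -(-93)*(-176) = -3*5456 = -16368)
1/(T + Y(1/(u(S) - 274))) = 1/(-16368 + 1/((-14 + 1/7)/(-16 + 1/7) - 274)) = 1/(-16368 + 1/(-97/7/(-111/7) - 274)) = 1/(-16368 + 1/(-7/111*(-97/7) - 274)) = 1/(-16368 + 1/(97/111 - 274)) = 1/(-16368 + 1/(-30317/111)) = 1/(-16368 - 111/30317) = 1/(-496228767/30317) = -30317/496228767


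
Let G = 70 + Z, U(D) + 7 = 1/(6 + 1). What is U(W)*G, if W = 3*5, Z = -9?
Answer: -2928/7 ≈ -418.29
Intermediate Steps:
W = 15
U(D) = -48/7 (U(D) = -7 + 1/(6 + 1) = -7 + 1/7 = -48/7)
G = 61 (G = 70 - 9 = 61)
U(W)*G = -48/7*61 = -2928/7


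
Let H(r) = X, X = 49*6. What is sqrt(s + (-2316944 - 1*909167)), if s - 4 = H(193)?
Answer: I*sqrt(3225813) ≈ 1796.1*I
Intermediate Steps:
X = 294
H(r) = 294
s = 298 (s = 4 + 294 = 298)
sqrt(s + (-2316944 - 1*909167)) = sqrt(298 + (-2316944 - 1*909167)) = sqrt(298 + (-2316944 - 909167)) = sqrt(298 - 3226111) = sqrt(-3225813) = I*sqrt(3225813)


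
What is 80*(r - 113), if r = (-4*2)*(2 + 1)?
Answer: -10960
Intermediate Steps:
r = -24 (r = -8*3 = -24)
80*(r - 113) = 80*(-24 - 113) = 80*(-137) = -10960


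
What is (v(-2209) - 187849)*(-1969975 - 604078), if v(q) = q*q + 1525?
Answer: -12080949665921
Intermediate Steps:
v(q) = 1525 + q**2 (v(q) = q**2 + 1525 = 1525 + q**2)
(v(-2209) - 187849)*(-1969975 - 604078) = ((1525 + (-2209)**2) - 187849)*(-1969975 - 604078) = ((1525 + 4879681) - 187849)*(-2574053) = (4881206 - 187849)*(-2574053) = 4693357*(-2574053) = -12080949665921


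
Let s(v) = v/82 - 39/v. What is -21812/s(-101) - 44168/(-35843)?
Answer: 6475239156016/251008529 ≈ 25797.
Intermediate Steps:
s(v) = -39/v + v/82 (s(v) = v*(1/82) - 39/v = v/82 - 39/v = -39/v + v/82)
-21812/s(-101) - 44168/(-35843) = -21812/(-39/(-101) + (1/82)*(-101)) - 44168/(-35843) = -21812/(-39*(-1/101) - 101/82) - 44168*(-1/35843) = -21812/(39/101 - 101/82) + 44168/35843 = -21812/(-7003/8282) + 44168/35843 = -21812*(-8282/7003) + 44168/35843 = 180646984/7003 + 44168/35843 = 6475239156016/251008529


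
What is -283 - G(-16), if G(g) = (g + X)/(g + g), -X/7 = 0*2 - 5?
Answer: -9037/32 ≈ -282.41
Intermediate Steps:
X = 35 (X = -7*(0*2 - 5) = -7*(0 - 5) = -7*(-5) = 35)
G(g) = (35 + g)/(2*g) (G(g) = (g + 35)/(g + g) = (35 + g)/((2*g)) = (35 + g)*(1/(2*g)) = (35 + g)/(2*g))
-283 - G(-16) = -283 - (35 - 16)/(2*(-16)) = -283 - (-1)*19/(2*16) = -283 - 1*(-19/32) = -283 + 19/32 = -9037/32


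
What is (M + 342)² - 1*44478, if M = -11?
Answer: 65083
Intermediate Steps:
(M + 342)² - 1*44478 = (-11 + 342)² - 1*44478 = 331² - 44478 = 109561 - 44478 = 65083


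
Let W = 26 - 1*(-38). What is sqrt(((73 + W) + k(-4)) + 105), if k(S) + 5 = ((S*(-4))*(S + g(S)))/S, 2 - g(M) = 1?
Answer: sqrt(249) ≈ 15.780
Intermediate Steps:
g(M) = 1 (g(M) = 2 - 1*1 = 2 - 1 = 1)
k(S) = -9 - 4*S (k(S) = -5 + ((S*(-4))*(S + 1))/S = -5 + ((-4*S)*(1 + S))/S = -5 + (-4*S*(1 + S))/S = -5 + (-4 - 4*S) = -9 - 4*S)
W = 64 (W = 26 + 38 = 64)
sqrt(((73 + W) + k(-4)) + 105) = sqrt(((73 + 64) + (-9 - 4*(-4))) + 105) = sqrt((137 + (-9 + 16)) + 105) = sqrt((137 + 7) + 105) = sqrt(144 + 105) = sqrt(249)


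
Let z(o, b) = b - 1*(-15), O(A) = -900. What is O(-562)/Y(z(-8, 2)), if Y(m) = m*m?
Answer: -900/289 ≈ -3.1142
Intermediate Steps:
z(o, b) = 15 + b (z(o, b) = b + 15 = 15 + b)
Y(m) = m**2
O(-562)/Y(z(-8, 2)) = -900/(15 + 2)**2 = -900/(17**2) = -900/289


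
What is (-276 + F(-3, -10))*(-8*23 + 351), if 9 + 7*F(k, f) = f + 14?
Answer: -323479/7 ≈ -46211.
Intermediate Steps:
F(k, f) = 5/7 + f/7 (F(k, f) = -9/7 + (f + 14)/7 = -9/7 + (14 + f)/7 = -9/7 + (2 + f/7) = 5/7 + f/7)
(-276 + F(-3, -10))*(-8*23 + 351) = (-276 + (5/7 + (⅐)*(-10)))*(-8*23 + 351) = (-276 + (5/7 - 10/7))*(-184 + 351) = (-276 - 5/7)*167 = -1937/7*167 = -323479/7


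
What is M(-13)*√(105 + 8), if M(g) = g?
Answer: -13*√113 ≈ -138.19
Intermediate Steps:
M(-13)*√(105 + 8) = -13*√(105 + 8) = -13*√113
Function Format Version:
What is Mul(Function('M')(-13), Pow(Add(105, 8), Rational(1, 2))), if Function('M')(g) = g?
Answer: Mul(-13, Pow(113, Rational(1, 2))) ≈ -138.19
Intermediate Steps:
Mul(Function('M')(-13), Pow(Add(105, 8), Rational(1, 2))) = Mul(-13, Pow(Add(105, 8), Rational(1, 2))) = Mul(-13, Pow(113, Rational(1, 2)))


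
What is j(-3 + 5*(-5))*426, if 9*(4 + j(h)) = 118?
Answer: 11644/3 ≈ 3881.3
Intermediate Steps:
j(h) = 82/9 (j(h) = -4 + (⅑)*118 = -4 + 118/9 = 82/9)
j(-3 + 5*(-5))*426 = (82/9)*426 = 11644/3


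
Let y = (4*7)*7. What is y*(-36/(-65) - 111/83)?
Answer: -828492/5395 ≈ -153.57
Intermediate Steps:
y = 196 (y = 28*7 = 196)
y*(-36/(-65) - 111/83) = 196*(-36/(-65) - 111/83) = 196*(-36*(-1/65) - 111*1/83) = 196*(36/65 - 111/83) = 196*(-4227/5395) = -828492/5395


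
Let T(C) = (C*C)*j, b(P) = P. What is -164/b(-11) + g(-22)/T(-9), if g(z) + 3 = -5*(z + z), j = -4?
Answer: 50749/3564 ≈ 14.239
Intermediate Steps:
g(z) = -3 - 10*z (g(z) = -3 - 5*(z + z) = -3 - 10*z)
T(C) = -4*C**2 (T(C) = (C*C)*(-4) = C**2*(-4) = -4*C**2)
-164/b(-11) + g(-22)/T(-9) = -164/(-11) + (-3 - 10*(-22))/((-4*(-9)**2)) = -164*(-1/11) + (-3 + 220)/((-4*81)) = 164/11 + 217/(-324) = 164/11 + 217*(-1/324) = 164/11 - 217/324 = 50749/3564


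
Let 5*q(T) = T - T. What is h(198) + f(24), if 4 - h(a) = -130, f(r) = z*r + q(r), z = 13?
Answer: 446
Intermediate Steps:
q(T) = 0 (q(T) = (T - T)/5 = (⅕)*0 = 0)
f(r) = 13*r (f(r) = 13*r + 0 = 13*r)
h(a) = 134 (h(a) = 4 - 1*(-130) = 4 + 130 = 134)
h(198) + f(24) = 134 + 13*24 = 134 + 312 = 446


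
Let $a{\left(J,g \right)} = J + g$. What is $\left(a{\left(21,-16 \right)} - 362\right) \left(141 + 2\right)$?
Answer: $-51051$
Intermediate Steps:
$\left(a{\left(21,-16 \right)} - 362\right) \left(141 + 2\right) = \left(\left(21 - 16\right) - 362\right) \left(141 + 2\right) = \left(5 - 362\right) 143 = \left(-357\right) 143 = -51051$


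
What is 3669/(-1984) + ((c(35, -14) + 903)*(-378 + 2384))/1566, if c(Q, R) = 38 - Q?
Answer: 600007895/517824 ≈ 1158.7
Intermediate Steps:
3669/(-1984) + ((c(35, -14) + 903)*(-378 + 2384))/1566 = 3669/(-1984) + (((38 - 1*35) + 903)*(-378 + 2384))/1566 = 3669*(-1/1984) + (((38 - 35) + 903)*2006)*(1/1566) = -3669/1984 + ((3 + 903)*2006)*(1/1566) = -3669/1984 + (906*2006)*(1/1566) = -3669/1984 + 1817436*(1/1566) = -3669/1984 + 302906/261 = 600007895/517824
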